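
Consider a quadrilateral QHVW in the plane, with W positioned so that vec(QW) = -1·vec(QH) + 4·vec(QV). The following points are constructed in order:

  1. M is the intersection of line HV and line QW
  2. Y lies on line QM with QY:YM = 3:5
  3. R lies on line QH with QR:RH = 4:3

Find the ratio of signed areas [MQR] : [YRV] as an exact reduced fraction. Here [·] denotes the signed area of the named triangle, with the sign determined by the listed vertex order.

Choose coordinates Q = (0, 0), H = (1, 0), V = (0, 1), W = (-1, 4).
1. M is the intersection of line HV and line QW ⇒ M = (-1/3, 4/3)
2. Y lies on line QM with QY:YM = 3:5 ⇒ Y = (-1/8, 1/2)
3. R lies on line QH with QR:RH = 4:3 ⇒ R = (4/7, 0)
2·[MQR] = 16/21, 2·[YRV] = 23/56
[MQR]:[YRV] = 16/21:23/56 = 128/69

[MQR]:[YRV] = 128/69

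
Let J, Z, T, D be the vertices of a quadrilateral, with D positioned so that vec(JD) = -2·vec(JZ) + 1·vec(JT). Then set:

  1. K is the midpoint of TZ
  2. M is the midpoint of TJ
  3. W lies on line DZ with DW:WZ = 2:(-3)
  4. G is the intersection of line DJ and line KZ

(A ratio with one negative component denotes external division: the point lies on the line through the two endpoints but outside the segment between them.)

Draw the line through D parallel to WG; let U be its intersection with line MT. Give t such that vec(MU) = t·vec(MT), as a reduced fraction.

Set J = (0, 0), Z = (1, 0), T = (0, 1), D = (-2, 1); any affine frame gives the same invariant.
1. K is the midpoint of TZ ⇒ K = (1/2, 1/2)
2. M is the midpoint of TJ ⇒ M = (0, 1/2)
3. W lies on line DZ with DW:WZ = 2:(-3) ⇒ W = (-8, 3)
4. G is the intersection of line DJ and line KZ ⇒ G = (2, -1)
through D parallel to WG: direction (10, -4); meets MT at U = (0, 1/5)
U = M + t·(T−M) with t = -3/5

t = -3/5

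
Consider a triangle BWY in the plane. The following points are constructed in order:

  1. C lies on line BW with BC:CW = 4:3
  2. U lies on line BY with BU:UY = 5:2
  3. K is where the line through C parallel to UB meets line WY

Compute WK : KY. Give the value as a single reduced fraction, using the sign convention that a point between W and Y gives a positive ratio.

Work in coordinates with B = (0, 0), W = (1, 0), Y = (0, 1).
1. C lies on line BW with BC:CW = 4:3 ⇒ C = (4/7, 0)
2. U lies on line BY with BU:UY = 5:2 ⇒ U = (0, 5/7)
3. K is where the line through C parallel to UB meets line WY ⇒ K = (4/7, 3/7)
K = W + t·(Y−W) with t = 3/7, so WK:KY = t:(1−t) = 3/7:4/7

WK:KY = 3/4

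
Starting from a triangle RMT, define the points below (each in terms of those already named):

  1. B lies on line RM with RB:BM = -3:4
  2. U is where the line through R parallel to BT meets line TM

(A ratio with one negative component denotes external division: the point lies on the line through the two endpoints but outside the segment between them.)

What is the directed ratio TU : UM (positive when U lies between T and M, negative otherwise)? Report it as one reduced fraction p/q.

Assign R = (0, 0), M = (1, 0), T = (0, 1) — the answer is frame-independent, so this choice is without loss of generality.
1. B lies on line RM with RB:BM = -3:4 ⇒ B = (-3, 0)
2. U is where the line through R parallel to BT meets line TM ⇒ U = (3/4, 1/4)
U = T + t·(M−T) with t = 3/4, so TU:UM = t:(1−t) = 3/4:1/4

TU:UM = 3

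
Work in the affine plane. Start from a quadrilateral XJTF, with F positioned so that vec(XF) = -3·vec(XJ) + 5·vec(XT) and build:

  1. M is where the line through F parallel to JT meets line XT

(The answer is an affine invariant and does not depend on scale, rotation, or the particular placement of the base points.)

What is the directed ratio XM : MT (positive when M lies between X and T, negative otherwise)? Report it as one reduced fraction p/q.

XM:MT = -2

Work in coordinates with X = (0, 0), J = (1, 0), T = (0, 1), F = (-3, 5).
1. M is where the line through F parallel to JT meets line XT ⇒ M = (0, 2)
M = X + t·(T−X) with t = 2, so XM:MT = t:(1−t) = 2:-1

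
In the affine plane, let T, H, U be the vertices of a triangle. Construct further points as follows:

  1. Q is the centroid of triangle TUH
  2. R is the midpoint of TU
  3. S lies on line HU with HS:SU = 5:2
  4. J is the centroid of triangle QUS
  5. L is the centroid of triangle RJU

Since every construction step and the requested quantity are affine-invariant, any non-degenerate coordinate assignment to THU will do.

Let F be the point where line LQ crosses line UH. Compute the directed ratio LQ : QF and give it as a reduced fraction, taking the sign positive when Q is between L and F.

Choose coordinates T = (0, 0), H = (1, 0), U = (0, 1).
1. Q is the centroid of triangle TUH ⇒ Q = (1/3, 1/3)
2. R is the midpoint of TU ⇒ R = (0, 1/2)
3. S lies on line HU with HS:SU = 5:2 ⇒ S = (2/7, 5/7)
4. J is the centroid of triangle QUS ⇒ J = (13/63, 43/63)
5. L is the centroid of triangle RJU ⇒ L = (13/189, 275/378)
line LQ meets UH at F = (-17/49, 66/49)
Q = L + t·(F−L) with t = -7/11, so LQ:QF = -7/11:18/11

LQ:QF = -7/18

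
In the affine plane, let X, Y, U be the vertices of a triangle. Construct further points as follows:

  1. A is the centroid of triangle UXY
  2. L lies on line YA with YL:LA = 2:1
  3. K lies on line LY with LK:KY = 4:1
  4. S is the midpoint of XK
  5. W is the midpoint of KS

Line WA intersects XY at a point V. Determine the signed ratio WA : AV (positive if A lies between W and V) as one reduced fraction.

WA:AV = -9/10

Assign X = (0, 0), Y = (1, 0), U = (0, 1) — the answer is frame-independent, so this choice is without loss of generality.
1. A is the centroid of triangle UXY ⇒ A = (1/3, 1/3)
2. L lies on line YA with YL:LA = 2:1 ⇒ L = (5/9, 2/9)
3. K lies on line LY with LK:KY = 4:1 ⇒ K = (41/45, 2/45)
4. S is the midpoint of XK ⇒ S = (41/90, 1/45)
5. W is the midpoint of KS ⇒ W = (41/60, 1/30)
line WA meets XY at V = (13/18, 0)
A = W + t·(V−W) with t = -9, so WA:AV = -9:10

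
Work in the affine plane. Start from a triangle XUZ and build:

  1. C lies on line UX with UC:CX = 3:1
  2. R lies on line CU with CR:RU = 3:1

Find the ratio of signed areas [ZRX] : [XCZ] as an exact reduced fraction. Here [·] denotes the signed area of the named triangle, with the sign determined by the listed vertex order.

[ZRX]:[XCZ] = -13/4

Assign X = (0, 0), U = (1, 0), Z = (0, 1) — the answer is frame-independent, so this choice is without loss of generality.
1. C lies on line UX with UC:CX = 3:1 ⇒ C = (1/4, 0)
2. R lies on line CU with CR:RU = 3:1 ⇒ R = (13/16, 0)
2·[ZRX] = -13/16, 2·[XCZ] = 1/4
[ZRX]:[XCZ] = -13/16:1/4 = -13/4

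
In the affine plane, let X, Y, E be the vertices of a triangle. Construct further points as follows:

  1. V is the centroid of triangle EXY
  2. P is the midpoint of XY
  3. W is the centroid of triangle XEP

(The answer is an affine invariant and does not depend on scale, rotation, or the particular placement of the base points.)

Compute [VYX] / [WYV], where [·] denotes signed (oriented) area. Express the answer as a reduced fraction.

[VYX]:[WYV] = -6

Work in coordinates with X = (0, 0), Y = (1, 0), E = (0, 1).
1. V is the centroid of triangle EXY ⇒ V = (1/3, 1/3)
2. P is the midpoint of XY ⇒ P = (1/2, 0)
3. W is the centroid of triangle XEP ⇒ W = (1/6, 1/3)
2·[VYX] = -1/3, 2·[WYV] = 1/18
[VYX]:[WYV] = -1/3:1/18 = -6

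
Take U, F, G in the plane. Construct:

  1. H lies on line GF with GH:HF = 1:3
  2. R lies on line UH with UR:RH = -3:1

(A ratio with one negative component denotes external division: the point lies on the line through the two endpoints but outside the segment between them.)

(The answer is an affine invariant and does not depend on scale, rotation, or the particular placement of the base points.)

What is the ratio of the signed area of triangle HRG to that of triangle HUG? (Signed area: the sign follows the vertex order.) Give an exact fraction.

[HRG]:[HUG] = -1/2

Set U = (0, 0), F = (1, 0), G = (0, 1); any affine frame gives the same invariant.
1. H lies on line GF with GH:HF = 1:3 ⇒ H = (1/4, 3/4)
2. R lies on line UH with UR:RH = -3:1 ⇒ R = (3/8, 9/8)
2·[HRG] = 1/8, 2·[HUG] = -1/4
[HRG]:[HUG] = 1/8:-1/4 = -1/2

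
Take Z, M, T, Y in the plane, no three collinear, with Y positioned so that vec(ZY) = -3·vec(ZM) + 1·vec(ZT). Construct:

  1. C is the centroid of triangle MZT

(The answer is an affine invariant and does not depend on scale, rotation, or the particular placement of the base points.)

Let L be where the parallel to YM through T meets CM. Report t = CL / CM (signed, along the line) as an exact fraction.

t = -7/2

Work in coordinates with Z = (0, 0), M = (1, 0), T = (0, 1), Y = (-3, 1).
1. C is the centroid of triangle MZT ⇒ C = (1/3, 1/3)
through T parallel to YM: direction (4, -1); meets CM at L = (-2, 3/2)
L = C + t·(M−C) with t = -7/2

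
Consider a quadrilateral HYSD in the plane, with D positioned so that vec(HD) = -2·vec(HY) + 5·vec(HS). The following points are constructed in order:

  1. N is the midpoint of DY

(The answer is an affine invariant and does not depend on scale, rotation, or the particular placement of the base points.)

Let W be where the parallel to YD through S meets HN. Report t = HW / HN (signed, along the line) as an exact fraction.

t = 3/5

Assign H = (0, 0), Y = (1, 0), S = (0, 1), D = (-2, 5) — the answer is frame-independent, so this choice is without loss of generality.
1. N is the midpoint of DY ⇒ N = (-1/2, 5/2)
through S parallel to YD: direction (-3, 5); meets HN at W = (-3/10, 3/2)
W = H + t·(N−H) with t = 3/5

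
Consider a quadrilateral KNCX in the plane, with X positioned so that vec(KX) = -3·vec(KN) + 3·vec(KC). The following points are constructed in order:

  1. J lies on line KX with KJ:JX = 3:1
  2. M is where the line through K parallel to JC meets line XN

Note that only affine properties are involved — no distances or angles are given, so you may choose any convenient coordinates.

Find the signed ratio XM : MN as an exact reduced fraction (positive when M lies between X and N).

XM:MN = -12/5

Assign K = (0, 0), N = (1, 0), C = (0, 1), X = (-3, 3) — the answer is frame-independent, so this choice is without loss of generality.
1. J lies on line KX with KJ:JX = 3:1 ⇒ J = (-9/4, 9/4)
2. M is where the line through K parallel to JC meets line XN ⇒ M = (27/7, -15/7)
M = X + t·(N−X) with t = 12/7, so XM:MN = t:(1−t) = 12/7:-5/7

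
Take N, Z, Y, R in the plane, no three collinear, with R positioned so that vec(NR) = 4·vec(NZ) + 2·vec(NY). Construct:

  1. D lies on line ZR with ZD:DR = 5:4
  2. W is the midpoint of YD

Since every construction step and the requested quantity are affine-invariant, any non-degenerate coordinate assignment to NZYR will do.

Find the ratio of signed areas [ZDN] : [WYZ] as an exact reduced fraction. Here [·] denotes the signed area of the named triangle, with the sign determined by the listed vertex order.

[ZDN]:[WYZ] = 4/5

Choose coordinates N = (0, 0), Z = (1, 0), Y = (0, 1), R = (4, 2).
1. D lies on line ZR with ZD:DR = 5:4 ⇒ D = (8/3, 10/9)
2. W is the midpoint of YD ⇒ W = (4/3, 19/18)
2·[ZDN] = 10/9, 2·[WYZ] = 25/18
[ZDN]:[WYZ] = 10/9:25/18 = 4/5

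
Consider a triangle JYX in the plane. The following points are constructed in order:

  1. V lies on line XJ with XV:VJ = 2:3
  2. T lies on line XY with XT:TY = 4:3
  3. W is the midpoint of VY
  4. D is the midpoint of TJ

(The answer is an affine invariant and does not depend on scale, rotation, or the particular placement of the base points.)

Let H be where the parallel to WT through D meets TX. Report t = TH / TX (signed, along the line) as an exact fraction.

t = 3/16

Assign J = (0, 0), Y = (1, 0), X = (0, 1) — the answer is frame-independent, so this choice is without loss of generality.
1. V lies on line XJ with XV:VJ = 2:3 ⇒ V = (0, 3/5)
2. T lies on line XY with XT:TY = 4:3 ⇒ T = (4/7, 3/7)
3. W is the midpoint of VY ⇒ W = (1/2, 3/10)
4. D is the midpoint of TJ ⇒ D = (2/7, 3/14)
through D parallel to WT: direction (1/14, 9/70); meets TX at H = (13/28, 15/28)
H = T + t·(X−T) with t = 3/16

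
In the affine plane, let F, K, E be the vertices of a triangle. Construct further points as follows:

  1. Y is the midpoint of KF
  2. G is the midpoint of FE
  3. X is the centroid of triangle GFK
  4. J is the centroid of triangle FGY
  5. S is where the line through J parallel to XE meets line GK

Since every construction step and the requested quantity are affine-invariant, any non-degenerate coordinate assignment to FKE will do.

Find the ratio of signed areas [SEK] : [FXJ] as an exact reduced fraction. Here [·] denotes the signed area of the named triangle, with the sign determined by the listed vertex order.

Work in coordinates with F = (0, 0), K = (1, 0), E = (0, 1).
1. Y is the midpoint of KF ⇒ Y = (1/2, 0)
2. G is the midpoint of FE ⇒ G = (0, 1/2)
3. X is the centroid of triangle GFK ⇒ X = (1/3, 1/6)
4. J is the centroid of triangle FGY ⇒ J = (1/6, 1/6)
5. S is where the line through J parallel to XE meets line GK ⇒ S = (1/24, 23/48)
2·[SEK] = -23/48, 2·[FXJ] = 1/36
[SEK]:[FXJ] = -23/48:1/36 = -69/4

[SEK]:[FXJ] = -69/4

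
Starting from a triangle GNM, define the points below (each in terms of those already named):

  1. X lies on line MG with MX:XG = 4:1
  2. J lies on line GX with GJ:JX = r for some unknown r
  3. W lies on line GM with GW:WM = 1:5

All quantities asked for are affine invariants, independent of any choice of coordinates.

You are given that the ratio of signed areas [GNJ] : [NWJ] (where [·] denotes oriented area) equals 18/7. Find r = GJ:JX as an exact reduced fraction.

Choose coordinates G = (0, 0), N = (1, 0), M = (0, 1).
1. X lies on line MG with MX:XG = 4:1 ⇒ X = (0, 1/5)
2. With GJ:JX = r, write λ = r/(r+1) so J = G + λ·(X−G); J is affine-linear in λ
3. W lies on line GM with GW:WM = 1:5 ⇒ W = (0, 1/6)
Every point depending on J is an affine combination of J and λ-independent points, so each such coordinate is linear in λ; the λ² term in each signed area is a multiple of (X−G)×(X−G) = 0, so 2·[GNJ] and 2·[NWJ] are each linear in λ. Evaluating at λ=0 and λ=1:
  2·[GNJ] = 1/5·λ,   2·[NWJ] = -1/5·λ + 1/6
So [GNJ]:[NWJ] = (1/5·λ) / (-1/5·λ + 1/6). Setting this equal to 18/7:
  1/5·λ = 18/7·(-1/5·λ + 1/6)  ⇒  λ = 3/5
Then r = λ/(1−λ) = (3/5)/(2/5) = 3/2. Check: with r = 3/2, J = (0, 3/25) and [GNJ]:[NWJ] = 18/7 as required.

r = 3/2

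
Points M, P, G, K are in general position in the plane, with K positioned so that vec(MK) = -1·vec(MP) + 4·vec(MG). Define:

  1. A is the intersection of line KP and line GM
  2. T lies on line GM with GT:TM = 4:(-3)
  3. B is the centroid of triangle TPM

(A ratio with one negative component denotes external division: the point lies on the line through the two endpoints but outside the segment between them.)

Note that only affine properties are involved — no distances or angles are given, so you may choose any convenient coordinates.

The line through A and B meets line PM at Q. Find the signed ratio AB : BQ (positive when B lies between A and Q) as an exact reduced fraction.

AB:BQ = -3

Work in coordinates with M = (0, 0), P = (1, 0), G = (0, 1), K = (-1, 4).
1. A is the intersection of line KP and line GM ⇒ A = (0, 2)
2. T lies on line GM with GT:TM = 4:(-3) ⇒ T = (0, -3)
3. B is the centroid of triangle TPM ⇒ B = (1/3, -1)
line AB meets PM at Q = (2/9, 0)
B = A + t·(Q−A) with t = 3/2, so AB:BQ = 3/2:-1/2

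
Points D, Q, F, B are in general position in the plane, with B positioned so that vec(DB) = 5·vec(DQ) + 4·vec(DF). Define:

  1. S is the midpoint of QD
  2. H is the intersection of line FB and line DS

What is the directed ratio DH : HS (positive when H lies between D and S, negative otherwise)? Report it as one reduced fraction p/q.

DH:HS = -10/13

Set D = (0, 0), Q = (1, 0), F = (0, 1), B = (5, 4); any affine frame gives the same invariant.
1. S is the midpoint of QD ⇒ S = (1/2, 0)
2. H is the intersection of line FB and line DS ⇒ H = (-5/3, 0)
H = D + t·(S−D) with t = -10/3, so DH:HS = t:(1−t) = -10/3:13/3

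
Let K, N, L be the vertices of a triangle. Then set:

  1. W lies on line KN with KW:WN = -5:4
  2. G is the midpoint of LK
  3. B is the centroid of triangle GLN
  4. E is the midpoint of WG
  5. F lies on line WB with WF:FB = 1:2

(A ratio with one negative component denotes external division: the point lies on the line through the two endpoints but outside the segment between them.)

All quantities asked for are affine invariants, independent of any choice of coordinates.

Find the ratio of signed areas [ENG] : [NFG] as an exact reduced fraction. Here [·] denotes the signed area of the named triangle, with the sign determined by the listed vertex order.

Set K = (0, 0), N = (1, 0), L = (0, 1); any affine frame gives the same invariant.
1. W lies on line KN with KW:WN = -5:4 ⇒ W = (5, 0)
2. G is the midpoint of LK ⇒ G = (0, 1/2)
3. B is the centroid of triangle GLN ⇒ B = (1/3, 1/2)
4. E is the midpoint of WG ⇒ E = (5/2, 1/4)
5. F lies on line WB with WF:FB = 1:2 ⇒ F = (31/9, 1/6)
2·[ENG] = -1, 2·[NFG] = 25/18
[ENG]:[NFG] = -1:25/18 = -18/25

[ENG]:[NFG] = -18/25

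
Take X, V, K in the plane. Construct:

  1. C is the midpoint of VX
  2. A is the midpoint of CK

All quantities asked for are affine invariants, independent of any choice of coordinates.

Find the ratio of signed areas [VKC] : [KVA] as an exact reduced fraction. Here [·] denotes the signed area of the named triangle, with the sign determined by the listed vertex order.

Assign X = (0, 0), V = (1, 0), K = (0, 1) — the answer is frame-independent, so this choice is without loss of generality.
1. C is the midpoint of VX ⇒ C = (1/2, 0)
2. A is the midpoint of CK ⇒ A = (1/4, 1/2)
2·[VKC] = 1/2, 2·[KVA] = -1/4
[VKC]:[KVA] = 1/2:-1/4 = -2

[VKC]:[KVA] = -2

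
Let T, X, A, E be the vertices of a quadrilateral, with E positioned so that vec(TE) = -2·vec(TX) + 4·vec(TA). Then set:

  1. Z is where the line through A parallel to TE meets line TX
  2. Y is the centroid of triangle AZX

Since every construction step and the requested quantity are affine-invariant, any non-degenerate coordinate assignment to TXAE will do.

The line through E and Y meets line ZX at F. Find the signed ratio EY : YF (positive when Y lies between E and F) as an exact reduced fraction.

EY:YF = 11

Work in coordinates with T = (0, 0), X = (1, 0), A = (0, 1), E = (-2, 4).
1. Z is where the line through A parallel to TE meets line TX ⇒ Z = (1/2, 0)
2. Y is the centroid of triangle AZX ⇒ Y = (1/2, 1/3)
line EY meets ZX at F = (8/11, 0)
Y = E + t·(F−E) with t = 11/12, so EY:YF = 11/12:1/12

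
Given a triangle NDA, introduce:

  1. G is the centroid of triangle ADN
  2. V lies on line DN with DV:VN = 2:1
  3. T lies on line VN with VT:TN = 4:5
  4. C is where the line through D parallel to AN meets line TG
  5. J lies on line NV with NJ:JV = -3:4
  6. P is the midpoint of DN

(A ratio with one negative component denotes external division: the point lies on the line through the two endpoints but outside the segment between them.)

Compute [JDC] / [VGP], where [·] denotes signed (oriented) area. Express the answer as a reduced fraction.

[JDC]:[VGP] = -66

Set N = (0, 0), D = (1, 0), A = (0, 1); any affine frame gives the same invariant.
1. G is the centroid of triangle ADN ⇒ G = (1/3, 1/3)
2. V lies on line DN with DV:VN = 2:1 ⇒ V = (1/3, 0)
3. T lies on line VN with VT:TN = 4:5 ⇒ T = (5/27, 0)
4. C is where the line through D parallel to AN meets line TG ⇒ C = (1, 11/6)
5. J lies on line NV with NJ:JV = -3:4 ⇒ J = (-1, 0)
6. P is the midpoint of DN ⇒ P = (1/2, 0)
2·[JDC] = 11/3, 2·[VGP] = -1/18
[JDC]:[VGP] = 11/3:-1/18 = -66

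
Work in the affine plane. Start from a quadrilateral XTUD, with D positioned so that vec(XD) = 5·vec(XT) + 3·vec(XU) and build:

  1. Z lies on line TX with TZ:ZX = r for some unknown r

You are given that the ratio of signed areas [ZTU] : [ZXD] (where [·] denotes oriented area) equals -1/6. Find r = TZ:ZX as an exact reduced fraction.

Choose coordinates X = (0, 0), T = (1, 0), U = (0, 1), D = (5, 3).
1. With TZ:ZX = r, write λ = r/(r+1) so Z = T + λ·(X−T); Z is affine-linear in λ
Every point depending on Z is an affine combination of Z and λ-independent points, so each such coordinate is linear in λ; the λ² term in each signed area is a multiple of (X−T)×(X−T) = 0, so 2·[ZTU] and 2·[ZXD] are each linear in λ. Evaluating at λ=0 and λ=1:
  2·[ZTU] = λ,   2·[ZXD] = 3·λ − 3
So [ZTU]:[ZXD] = (λ) / (3·λ − 3). Setting this equal to -1/6:
  λ = -1/6·(3·λ − 3)  ⇒  λ = 1/3
Then r = λ/(1−λ) = (1/3)/(2/3) = 1/2. Check: with r = 1/2, Z = (2/3, 0) and [ZTU]:[ZXD] = -1/6 as required.

r = 1/2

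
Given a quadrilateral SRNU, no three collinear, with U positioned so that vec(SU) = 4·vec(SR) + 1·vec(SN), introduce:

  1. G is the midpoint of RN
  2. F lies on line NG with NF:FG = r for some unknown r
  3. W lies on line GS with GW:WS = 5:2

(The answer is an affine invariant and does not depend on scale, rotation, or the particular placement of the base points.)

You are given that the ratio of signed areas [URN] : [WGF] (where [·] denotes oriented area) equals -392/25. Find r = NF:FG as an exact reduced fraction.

Set S = (0, 0), R = (1, 0), N = (0, 1), U = (4, 1); any affine frame gives the same invariant.
1. G is the midpoint of RN ⇒ G = (1/2, 1/2)
2. With NF:FG = r, write λ = r/(r+1) so F = N + λ·(G−N); F is affine-linear in λ
3. W lies on line GS with GW:WS = 5:2 ⇒ W = (1/7, 1/7)
Every point depending on F is an affine combination of F and λ-independent points, so each such coordinate is linear in λ; the λ² term in each signed area is a multiple of (G−N)×(G−N) = 0, so 2·[URN] and 2·[WGF] are each linear in λ. Evaluating at λ=0 and λ=1:
  2·[URN] = -4,   2·[WGF] = -5/14·λ + 5/14
So [URN]:[WGF] = (-4) / (-5/14·λ + 5/14). Setting this equal to -392/25:
  -4 = -392/25·(-5/14·λ + 5/14)  ⇒  λ = 2/7
Then r = λ/(1−λ) = (2/7)/(5/7) = 2/5. Check: with r = 2/5, F = (1/7, 6/7) and [URN]:[WGF] = -392/25 as required.

r = 2/5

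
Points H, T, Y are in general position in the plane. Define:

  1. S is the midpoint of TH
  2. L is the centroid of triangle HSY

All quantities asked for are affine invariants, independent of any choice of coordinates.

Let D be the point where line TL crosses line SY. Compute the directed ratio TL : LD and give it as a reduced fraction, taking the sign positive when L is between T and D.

Choose coordinates H = (0, 0), T = (1, 0), Y = (0, 1).
1. S is the midpoint of TH ⇒ S = (1/2, 0)
2. L is the centroid of triangle HSY ⇒ L = (1/6, 1/3)
line TL meets SY at D = (3/8, 1/4)
L = T + t·(D−T) with t = 4/3, so TL:LD = 4/3:-1/3

TL:LD = -4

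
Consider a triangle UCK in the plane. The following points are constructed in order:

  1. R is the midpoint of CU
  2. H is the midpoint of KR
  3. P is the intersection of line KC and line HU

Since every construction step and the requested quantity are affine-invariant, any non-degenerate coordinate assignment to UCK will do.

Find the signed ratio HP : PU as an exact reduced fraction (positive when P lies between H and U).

HP:PU = -1/4

Work in coordinates with U = (0, 0), C = (1, 0), K = (0, 1).
1. R is the midpoint of CU ⇒ R = (1/2, 0)
2. H is the midpoint of KR ⇒ H = (1/4, 1/2)
3. P is the intersection of line KC and line HU ⇒ P = (1/3, 2/3)
P = H + t·(U−H) with t = -1/3, so HP:PU = t:(1−t) = -1/3:4/3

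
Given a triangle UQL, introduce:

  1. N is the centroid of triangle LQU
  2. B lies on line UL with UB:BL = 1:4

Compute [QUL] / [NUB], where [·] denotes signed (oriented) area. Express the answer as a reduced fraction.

[QUL]:[NUB] = 15

Work in coordinates with U = (0, 0), Q = (1, 0), L = (0, 1).
1. N is the centroid of triangle LQU ⇒ N = (1/3, 1/3)
2. B lies on line UL with UB:BL = 1:4 ⇒ B = (0, 1/5)
2·[QUL] = -1, 2·[NUB] = -1/15
[QUL]:[NUB] = -1:-1/15 = 15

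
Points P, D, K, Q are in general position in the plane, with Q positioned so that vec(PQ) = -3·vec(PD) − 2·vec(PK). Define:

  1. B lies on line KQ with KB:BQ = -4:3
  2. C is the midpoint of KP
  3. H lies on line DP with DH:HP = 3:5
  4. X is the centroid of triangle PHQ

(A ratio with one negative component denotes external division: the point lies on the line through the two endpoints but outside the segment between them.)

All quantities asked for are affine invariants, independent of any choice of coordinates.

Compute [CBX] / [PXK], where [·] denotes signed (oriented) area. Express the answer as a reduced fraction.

[CBX]:[PXK] = -235/38

Work in coordinates with P = (0, 0), D = (1, 0), K = (0, 1), Q = (-3, -2).
1. B lies on line KQ with KB:BQ = -4:3 ⇒ B = (-12, -11)
2. C is the midpoint of KP ⇒ C = (0, 1/2)
3. H lies on line DP with DH:HP = 3:5 ⇒ H = (5/8, 0)
4. X is the centroid of triangle PHQ ⇒ X = (-19/24, -2/3)
2·[CBX] = 235/48, 2·[PXK] = -19/24
[CBX]:[PXK] = 235/48:-19/24 = -235/38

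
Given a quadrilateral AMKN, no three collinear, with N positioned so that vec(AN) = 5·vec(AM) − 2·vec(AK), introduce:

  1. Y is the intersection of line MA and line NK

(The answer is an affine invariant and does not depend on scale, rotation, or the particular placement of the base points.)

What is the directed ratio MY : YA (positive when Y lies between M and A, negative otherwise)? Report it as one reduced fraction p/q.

MY:YA = -2/5

Choose coordinates A = (0, 0), M = (1, 0), K = (0, 1), N = (5, -2).
1. Y is the intersection of line MA and line NK ⇒ Y = (5/3, 0)
Y = M + t·(A−M) with t = -2/3, so MY:YA = t:(1−t) = -2/3:5/3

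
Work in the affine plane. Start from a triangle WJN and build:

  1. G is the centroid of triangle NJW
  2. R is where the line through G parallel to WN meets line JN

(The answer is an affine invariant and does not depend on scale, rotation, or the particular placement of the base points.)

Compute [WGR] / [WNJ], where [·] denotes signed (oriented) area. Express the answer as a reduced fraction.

[WGR]:[WNJ] = -1/9

Assign W = (0, 0), J = (1, 0), N = (0, 1) — the answer is frame-independent, so this choice is without loss of generality.
1. G is the centroid of triangle NJW ⇒ G = (1/3, 1/3)
2. R is where the line through G parallel to WN meets line JN ⇒ R = (1/3, 2/3)
2·[WGR] = 1/9, 2·[WNJ] = -1
[WGR]:[WNJ] = 1/9:-1 = -1/9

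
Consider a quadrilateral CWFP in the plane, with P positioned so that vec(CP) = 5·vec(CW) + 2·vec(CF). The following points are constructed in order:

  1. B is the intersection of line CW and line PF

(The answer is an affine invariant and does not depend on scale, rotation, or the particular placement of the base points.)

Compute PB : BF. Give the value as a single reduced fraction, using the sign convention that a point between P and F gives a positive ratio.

Set C = (0, 0), W = (1, 0), F = (0, 1), P = (5, 2); any affine frame gives the same invariant.
1. B is the intersection of line CW and line PF ⇒ B = (-5, 0)
B = P + t·(F−P) with t = 2, so PB:BF = t:(1−t) = 2:-1

PB:BF = -2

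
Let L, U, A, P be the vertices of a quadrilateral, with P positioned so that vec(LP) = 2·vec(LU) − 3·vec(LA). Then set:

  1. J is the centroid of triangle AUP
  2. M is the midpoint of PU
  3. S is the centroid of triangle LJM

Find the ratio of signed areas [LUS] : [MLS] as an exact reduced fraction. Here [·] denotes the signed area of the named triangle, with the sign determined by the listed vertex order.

Assign L = (0, 0), U = (1, 0), A = (0, 1), P = (2, -3) — the answer is frame-independent, so this choice is without loss of generality.
1. J is the centroid of triangle AUP ⇒ J = (1, -2/3)
2. M is the midpoint of PU ⇒ M = (3/2, -3/2)
3. S is the centroid of triangle LJM ⇒ S = (5/6, -13/18)
2·[LUS] = -13/18, 2·[MLS] = -1/6
[LUS]:[MLS] = -13/18:-1/6 = 13/3

[LUS]:[MLS] = 13/3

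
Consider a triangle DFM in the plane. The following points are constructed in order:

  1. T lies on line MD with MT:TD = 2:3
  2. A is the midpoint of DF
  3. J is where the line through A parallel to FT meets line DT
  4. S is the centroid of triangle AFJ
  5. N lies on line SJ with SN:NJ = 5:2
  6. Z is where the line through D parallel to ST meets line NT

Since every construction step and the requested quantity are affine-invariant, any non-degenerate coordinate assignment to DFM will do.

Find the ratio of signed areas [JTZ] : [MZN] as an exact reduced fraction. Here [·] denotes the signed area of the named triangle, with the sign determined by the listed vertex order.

Set D = (0, 0), F = (1, 0), M = (0, 1); any affine frame gives the same invariant.
1. T lies on line MD with MT:TD = 2:3 ⇒ T = (0, 3/5)
2. A is the midpoint of DF ⇒ A = (1/2, 0)
3. J is where the line through A parallel to FT meets line DT ⇒ J = (0, 3/10)
4. S is the centroid of triangle AFJ ⇒ S = (1/2, 1/10)
5. N lies on line SJ with SN:NJ = 5:2 ⇒ N = (1/7, 17/70)
6. Z is where the line through D parallel to ST meets line NT ⇒ Z = (2/5, -2/5)
2·[JTZ] = -3/25, 2·[MZN] = -18/175
[JTZ]:[MZN] = -3/25:-18/175 = 7/6

[JTZ]:[MZN] = 7/6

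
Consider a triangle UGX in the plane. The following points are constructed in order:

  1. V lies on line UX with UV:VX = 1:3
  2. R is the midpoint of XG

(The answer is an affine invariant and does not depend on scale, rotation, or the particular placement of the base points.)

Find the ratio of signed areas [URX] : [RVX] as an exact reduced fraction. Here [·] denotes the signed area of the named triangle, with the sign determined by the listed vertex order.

Work in coordinates with U = (0, 0), G = (1, 0), X = (0, 1).
1. V lies on line UX with UV:VX = 1:3 ⇒ V = (0, 1/4)
2. R is the midpoint of XG ⇒ R = (1/2, 1/2)
2·[URX] = 1/2, 2·[RVX] = -3/8
[URX]:[RVX] = 1/2:-3/8 = -4/3

[URX]:[RVX] = -4/3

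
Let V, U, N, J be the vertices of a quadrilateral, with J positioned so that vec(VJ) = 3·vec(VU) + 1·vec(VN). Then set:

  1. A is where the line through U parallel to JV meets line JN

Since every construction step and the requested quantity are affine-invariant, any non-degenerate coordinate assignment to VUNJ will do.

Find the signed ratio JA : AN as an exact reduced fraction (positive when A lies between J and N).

Choose coordinates V = (0, 0), U = (1, 0), N = (0, 1), J = (3, 1).
1. A is where the line through U parallel to JV meets line JN ⇒ A = (4, 1)
A = J + t·(N−J) with t = -1/3, so JA:AN = t:(1−t) = -1/3:4/3

JA:AN = -1/4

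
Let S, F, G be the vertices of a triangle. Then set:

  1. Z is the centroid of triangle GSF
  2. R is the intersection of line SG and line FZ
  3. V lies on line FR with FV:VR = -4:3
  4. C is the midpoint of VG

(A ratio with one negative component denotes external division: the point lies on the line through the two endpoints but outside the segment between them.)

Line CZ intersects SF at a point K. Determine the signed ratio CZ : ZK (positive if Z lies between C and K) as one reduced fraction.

Set S = (0, 0), F = (1, 0), G = (0, 1); any affine frame gives the same invariant.
1. Z is the centroid of triangle GSF ⇒ Z = (1/3, 1/3)
2. R is the intersection of line SG and line FZ ⇒ R = (0, 1/2)
3. V lies on line FR with FV:VR = -4:3 ⇒ V = (-3, 2)
4. C is the midpoint of VG ⇒ C = (-3/2, 3/2)
line CZ meets SF at K = (6/7, 0)
Z = C + t·(K−C) with t = 7/9, so CZ:ZK = 7/9:2/9

CZ:ZK = 7/2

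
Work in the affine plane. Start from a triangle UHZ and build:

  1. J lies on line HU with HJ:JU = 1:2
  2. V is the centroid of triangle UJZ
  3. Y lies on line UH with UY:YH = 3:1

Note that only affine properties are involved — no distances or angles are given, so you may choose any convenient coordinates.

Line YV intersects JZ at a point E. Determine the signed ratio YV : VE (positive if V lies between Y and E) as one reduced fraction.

YV:VE = -11/8

Work in coordinates with U = (0, 0), H = (1, 0), Z = (0, 1).
1. J lies on line HU with HJ:JU = 1:2 ⇒ J = (2/3, 0)
2. V is the centroid of triangle UJZ ⇒ V = (2/9, 1/3)
3. Y lies on line UH with UY:YH = 3:1 ⇒ Y = (3/4, 0)
line YV meets JZ at E = (20/33, 1/11)
V = Y + t·(E−Y) with t = 11/3, so YV:VE = 11/3:-8/3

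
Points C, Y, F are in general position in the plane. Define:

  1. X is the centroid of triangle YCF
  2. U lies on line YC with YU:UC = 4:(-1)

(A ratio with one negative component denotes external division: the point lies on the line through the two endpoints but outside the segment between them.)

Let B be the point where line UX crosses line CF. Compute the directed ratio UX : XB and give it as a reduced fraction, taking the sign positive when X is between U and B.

Assign C = (0, 0), Y = (1, 0), F = (0, 1) — the answer is frame-independent, so this choice is without loss of generality.
1. X is the centroid of triangle YCF ⇒ X = (1/3, 1/3)
2. U lies on line YC with YU:UC = 4:(-1) ⇒ U = (-1/3, 0)
line UX meets CF at B = (0, 1/6)
X = U + t·(B−U) with t = 2, so UX:XB = 2:-1

UX:XB = -2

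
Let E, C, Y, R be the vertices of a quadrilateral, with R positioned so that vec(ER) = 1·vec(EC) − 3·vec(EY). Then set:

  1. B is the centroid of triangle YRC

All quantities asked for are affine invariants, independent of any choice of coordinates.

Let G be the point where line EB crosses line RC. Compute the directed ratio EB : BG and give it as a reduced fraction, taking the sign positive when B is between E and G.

EB:BG = 2

Set E = (0, 0), C = (1, 0), Y = (0, 1), R = (1, -3); any affine frame gives the same invariant.
1. B is the centroid of triangle YRC ⇒ B = (2/3, -2/3)
line EB meets RC at G = (1, -1)
B = E + t·(G−E) with t = 2/3, so EB:BG = 2/3:1/3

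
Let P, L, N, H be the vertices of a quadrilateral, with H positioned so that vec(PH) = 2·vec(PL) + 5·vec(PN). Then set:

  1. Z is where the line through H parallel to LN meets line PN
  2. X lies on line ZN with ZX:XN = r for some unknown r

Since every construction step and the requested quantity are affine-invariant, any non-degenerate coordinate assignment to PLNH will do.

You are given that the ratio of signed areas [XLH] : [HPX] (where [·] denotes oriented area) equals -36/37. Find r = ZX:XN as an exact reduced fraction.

r = 2/5

Work in coordinates with P = (0, 0), L = (1, 0), N = (0, 1), H = (2, 5).
1. Z is where the line through H parallel to LN meets line PN ⇒ Z = (0, 7)
2. With ZX:XN = r, write λ = r/(r+1) so X = Z + λ·(N−Z); X is affine-linear in λ
Every point depending on X is an affine combination of X and λ-independent points, so each such coordinate is linear in λ; the λ² term in each signed area is a multiple of (N−Z)×(N−Z) = 0, so 2·[XLH] and 2·[HPX] are each linear in λ. Evaluating at λ=0 and λ=1:
  2·[XLH] = -6·λ + 12,   2·[HPX] = 12·λ − 14
So [XLH]:[HPX] = (-6·λ + 12) / (12·λ − 14). Setting this equal to -36/37:
  -6·λ + 12 = -36/37·(12·λ − 14)  ⇒  λ = 2/7
Then r = λ/(1−λ) = (2/7)/(5/7) = 2/5. Check: with r = 2/5, X = (0, 37/7) and [XLH]:[HPX] = -36/37 as required.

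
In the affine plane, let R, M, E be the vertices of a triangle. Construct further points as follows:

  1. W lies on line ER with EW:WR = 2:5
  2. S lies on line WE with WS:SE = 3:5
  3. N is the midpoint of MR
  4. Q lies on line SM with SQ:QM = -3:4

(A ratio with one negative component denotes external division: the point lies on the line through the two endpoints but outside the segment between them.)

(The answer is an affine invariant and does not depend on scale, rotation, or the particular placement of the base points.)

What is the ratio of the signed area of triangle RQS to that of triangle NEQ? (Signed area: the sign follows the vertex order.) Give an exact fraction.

Choose coordinates R = (0, 0), M = (1, 0), E = (0, 1).
1. W lies on line ER with EW:WR = 2:5 ⇒ W = (0, 5/7)
2. S lies on line WE with WS:SE = 3:5 ⇒ S = (0, 23/28)
3. N is the midpoint of MR ⇒ N = (1/2, 0)
4. Q lies on line SM with SQ:QM = -3:4 ⇒ Q = (-3, 23/7)
2·[RQS] = -69/28, 2·[NEQ] = 13/7
[RQS]:[NEQ] = -69/28:13/7 = -69/52

[RQS]:[NEQ] = -69/52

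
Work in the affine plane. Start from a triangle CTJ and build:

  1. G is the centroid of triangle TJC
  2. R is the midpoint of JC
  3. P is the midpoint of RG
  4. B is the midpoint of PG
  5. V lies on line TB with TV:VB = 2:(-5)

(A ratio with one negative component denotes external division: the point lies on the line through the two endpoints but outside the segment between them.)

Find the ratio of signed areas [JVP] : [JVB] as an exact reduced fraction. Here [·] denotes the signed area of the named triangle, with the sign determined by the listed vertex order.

[JVP]:[JVB] = 16/15

Set C = (0, 0), T = (1, 0), J = (0, 1); any affine frame gives the same invariant.
1. G is the centroid of triangle TJC ⇒ G = (1/3, 1/3)
2. R is the midpoint of JC ⇒ R = (0, 1/2)
3. P is the midpoint of RG ⇒ P = (1/6, 5/12)
4. B is the midpoint of PG ⇒ B = (1/4, 3/8)
5. V lies on line TB with TV:VB = 2:(-5) ⇒ V = (3/2, -1/4)
2·[JVP] = -2/3, 2·[JVB] = -5/8
[JVP]:[JVB] = -2/3:-5/8 = 16/15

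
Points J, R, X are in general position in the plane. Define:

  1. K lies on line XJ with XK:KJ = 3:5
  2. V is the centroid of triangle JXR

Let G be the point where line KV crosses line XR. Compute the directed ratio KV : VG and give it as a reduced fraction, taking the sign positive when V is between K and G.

Choose coordinates J = (0, 0), R = (1, 0), X = (0, 1).
1. K lies on line XJ with XK:KJ = 3:5 ⇒ K = (0, 5/8)
2. V is the centroid of triangle JXR ⇒ V = (1/3, 1/3)
line KV meets XR at G = (3, -2)
V = K + t·(G−K) with t = 1/9, so KV:VG = 1/9:8/9

KV:VG = 1/8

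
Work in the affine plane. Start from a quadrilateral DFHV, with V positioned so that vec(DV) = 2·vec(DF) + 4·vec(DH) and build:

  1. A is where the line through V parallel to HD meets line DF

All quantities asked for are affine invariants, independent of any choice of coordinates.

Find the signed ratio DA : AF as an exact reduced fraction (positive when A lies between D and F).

DA:AF = -2

Choose coordinates D = (0, 0), F = (1, 0), H = (0, 1), V = (2, 4).
1. A is where the line through V parallel to HD meets line DF ⇒ A = (2, 0)
A = D + t·(F−D) with t = 2, so DA:AF = t:(1−t) = 2:-1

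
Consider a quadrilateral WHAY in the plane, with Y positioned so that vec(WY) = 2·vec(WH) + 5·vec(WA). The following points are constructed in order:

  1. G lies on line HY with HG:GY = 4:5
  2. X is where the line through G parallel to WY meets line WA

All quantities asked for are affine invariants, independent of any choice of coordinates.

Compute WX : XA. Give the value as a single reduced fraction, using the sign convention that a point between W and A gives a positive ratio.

WX:XA = -25/43

Set W = (0, 0), H = (1, 0), A = (0, 1), Y = (2, 5); any affine frame gives the same invariant.
1. G lies on line HY with HG:GY = 4:5 ⇒ G = (13/9, 20/9)
2. X is where the line through G parallel to WY meets line WA ⇒ X = (0, -25/18)
X = W + t·(A−W) with t = -25/18, so WX:XA = t:(1−t) = -25/18:43/18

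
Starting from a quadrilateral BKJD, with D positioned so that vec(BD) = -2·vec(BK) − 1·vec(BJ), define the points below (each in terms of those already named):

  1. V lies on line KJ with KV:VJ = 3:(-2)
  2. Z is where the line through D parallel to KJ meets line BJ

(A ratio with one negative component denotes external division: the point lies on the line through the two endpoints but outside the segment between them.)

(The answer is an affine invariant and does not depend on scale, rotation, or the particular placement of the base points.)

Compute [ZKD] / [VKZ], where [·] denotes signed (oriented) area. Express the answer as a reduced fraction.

Set B = (0, 0), K = (1, 0), J = (0, 1), D = (-2, -1); any affine frame gives the same invariant.
1. V lies on line KJ with KV:VJ = 3:(-2) ⇒ V = (-2, 3)
2. Z is where the line through D parallel to KJ meets line BJ ⇒ Z = (0, -3)
2·[ZKD] = 8, 2·[VKZ] = -12
[ZKD]:[VKZ] = 8:-12 = -2/3

[ZKD]:[VKZ] = -2/3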